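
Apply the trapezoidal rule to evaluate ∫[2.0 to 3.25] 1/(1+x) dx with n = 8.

f(x) = 1/(1+x)
a = 2.0, b = 3.25, n = 8
h = (b - a)/n = 0.156250

Trapezoidal rule: (h/2)[f(x₀) + 2f(x₁) + 2f(x₂) + ... + f(xₙ)]

x_0 = 2.0000, f(x_0) = 0.333333, coefficient = 1
x_1 = 2.1562, f(x_1) = 0.316832, coefficient = 2
x_2 = 2.3125, f(x_2) = 0.301887, coefficient = 2
x_3 = 2.4688, f(x_3) = 0.288288, coefficient = 2
x_4 = 2.6250, f(x_4) = 0.275862, coefficient = 2
x_5 = 2.7812, f(x_5) = 0.264463, coefficient = 2
x_6 = 2.9375, f(x_6) = 0.253968, coefficient = 2
x_7 = 3.0938, f(x_7) = 0.244275, coefficient = 2
x_8 = 3.2500, f(x_8) = 0.235294, coefficient = 1

I ≈ (0.156250/2) × 4.459777 = 0.348420
Exact value: 0.348307
Error: 0.000113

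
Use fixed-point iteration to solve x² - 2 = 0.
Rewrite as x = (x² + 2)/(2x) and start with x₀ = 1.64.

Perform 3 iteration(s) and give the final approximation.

Equation: x² - 2 = 0
Fixed-point form: x = (x² + 2)/(2x)
x₀ = 1.64

x_1 = g(1.640000) = 1.429756
x_2 = g(1.429756) = 1.414298
x_3 = g(1.414298) = 1.414214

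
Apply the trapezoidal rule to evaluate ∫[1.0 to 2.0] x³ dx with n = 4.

f(x) = x³
a = 1.0, b = 2.0, n = 4
h = (b - a)/n = 0.250000

Trapezoidal rule: (h/2)[f(x₀) + 2f(x₁) + 2f(x₂) + ... + f(xₙ)]

x_0 = 1.0000, f(x_0) = 1.000000, coefficient = 1
x_1 = 1.2500, f(x_1) = 1.953125, coefficient = 2
x_2 = 1.5000, f(x_2) = 3.375000, coefficient = 2
x_3 = 1.7500, f(x_3) = 5.359375, coefficient = 2
x_4 = 2.0000, f(x_4) = 8.000000, coefficient = 1

I ≈ (0.250000/2) × 30.375000 = 3.796875
Exact value: 3.750000
Error: 0.046875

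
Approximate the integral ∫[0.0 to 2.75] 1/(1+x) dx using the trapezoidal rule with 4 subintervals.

f(x) = 1/(1+x)
a = 0.0, b = 2.75, n = 4
h = (b - a)/n = 0.687500

Trapezoidal rule: (h/2)[f(x₀) + 2f(x₁) + 2f(x₂) + ... + f(xₙ)]

x_0 = 0.0000, f(x_0) = 1.000000, coefficient = 1
x_1 = 0.6875, f(x_1) = 0.592593, coefficient = 2
x_2 = 1.3750, f(x_2) = 0.421053, coefficient = 2
x_3 = 2.0625, f(x_3) = 0.326531, coefficient = 2
x_4 = 2.7500, f(x_4) = 0.266667, coefficient = 1

I ≈ (0.687500/2) × 3.947018 = 1.356788
Exact value: 1.321756
Error: 0.035032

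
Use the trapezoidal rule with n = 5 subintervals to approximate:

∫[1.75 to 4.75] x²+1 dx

f(x) = x²+1
a = 1.75, b = 4.75, n = 5
h = (b - a)/n = 0.600000

Trapezoidal rule: (h/2)[f(x₀) + 2f(x₁) + 2f(x₂) + ... + f(xₙ)]

x_0 = 1.7500, f(x_0) = 4.062500, coefficient = 1
x_1 = 2.3500, f(x_1) = 6.522500, coefficient = 2
x_2 = 2.9500, f(x_2) = 9.702500, coefficient = 2
x_3 = 3.5500, f(x_3) = 13.602500, coefficient = 2
x_4 = 4.1500, f(x_4) = 18.222500, coefficient = 2
x_5 = 4.7500, f(x_5) = 23.562500, coefficient = 1

I ≈ (0.600000/2) × 123.725000 = 37.117500
Exact value: 36.937500
Error: 0.180000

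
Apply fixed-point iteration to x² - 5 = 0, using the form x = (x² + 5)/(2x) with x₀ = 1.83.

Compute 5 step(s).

Equation: x² - 5 = 0
Fixed-point form: x = (x² + 5)/(2x)
x₀ = 1.83

x_1 = g(1.830000) = 2.281120
x_2 = g(2.281120) = 2.236513
x_3 = g(2.236513) = 2.236068
x_4 = g(2.236068) = 2.236068
x_5 = g(2.236068) = 2.236068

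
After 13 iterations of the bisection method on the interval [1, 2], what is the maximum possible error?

Bisection error bound: |error| ≤ (b-a)/2^n
|error| ≤ (2 - 1)/2^13 = 1/2^13
|error| ≤ 0.0001220703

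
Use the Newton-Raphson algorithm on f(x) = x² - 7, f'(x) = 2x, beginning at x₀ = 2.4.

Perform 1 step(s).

f(x) = x² - 7
f'(x) = 2x
x₀ = 2.4

Newton-Raphson formula: x_{n+1} = x_n - f(x_n)/f'(x_n)

Iteration 1:
  f(2.400000) = -1.240000
  f'(2.400000) = 4.800000
  x_1 = 2.400000 - (-1.240000)/4.800000 = 2.658333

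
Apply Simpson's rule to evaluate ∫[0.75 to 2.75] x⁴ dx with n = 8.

f(x) = x⁴
a = 0.75, b = 2.75, n = 8
h = (b - a)/n = 0.250000

Simpson's rule: (h/3)[f(x₀) + 4f(x₁) + 2f(x₂) + ... + f(xₙ)]

x_0 = 0.7500, f(x_0) = 0.316406, coefficient = 1
x_1 = 1.0000, f(x_1) = 1.000000, coefficient = 4
x_2 = 1.2500, f(x_2) = 2.441406, coefficient = 2
x_3 = 1.5000, f(x_3) = 5.062500, coefficient = 4
x_4 = 1.7500, f(x_4) = 9.378906, coefficient = 2
x_5 = 2.0000, f(x_5) = 16.000000, coefficient = 4
x_6 = 2.2500, f(x_6) = 25.628906, coefficient = 2
x_7 = 2.5000, f(x_7) = 39.062500, coefficient = 4
x_8 = 2.7500, f(x_8) = 57.191406, coefficient = 1

I ≈ (0.250000/3) × 376.906250 = 31.408854
Exact value: 31.407813
Error: 0.001042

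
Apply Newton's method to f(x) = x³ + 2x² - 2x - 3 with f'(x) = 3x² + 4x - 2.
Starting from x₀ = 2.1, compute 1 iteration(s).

f(x) = x³ + 2x² - 2x - 3
f'(x) = 3x² + 4x - 2
x₀ = 2.1

Newton-Raphson formula: x_{n+1} = x_n - f(x_n)/f'(x_n)

Iteration 1:
  f(2.100000) = 10.881000
  f'(2.100000) = 19.630000
  x_1 = 2.100000 - 10.881000/19.630000 = 1.545695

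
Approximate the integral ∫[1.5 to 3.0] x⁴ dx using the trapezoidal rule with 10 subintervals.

f(x) = x⁴
a = 1.5, b = 3.0, n = 10
h = (b - a)/n = 0.150000

Trapezoidal rule: (h/2)[f(x₀) + 2f(x₁) + 2f(x₂) + ... + f(xₙ)]

x_0 = 1.5000, f(x_0) = 5.062500, coefficient = 1
x_1 = 1.6500, f(x_1) = 7.412006, coefficient = 2
x_2 = 1.8000, f(x_2) = 10.497600, coefficient = 2
x_3 = 1.9500, f(x_3) = 14.459006, coefficient = 2
x_4 = 2.1000, f(x_4) = 19.448100, coefficient = 2
x_5 = 2.2500, f(x_5) = 25.628906, coefficient = 2
x_6 = 2.4000, f(x_6) = 33.177600, coefficient = 2
x_7 = 2.5500, f(x_7) = 42.282506, coefficient = 2
x_8 = 2.7000, f(x_8) = 53.144100, coefficient = 2
x_9 = 2.8500, f(x_9) = 65.975006, coefficient = 2
x_10 = 3.0000, f(x_10) = 81.000000, coefficient = 1

I ≈ (0.150000/2) × 630.112162 = 47.258412
Exact value: 47.081250
Error: 0.177162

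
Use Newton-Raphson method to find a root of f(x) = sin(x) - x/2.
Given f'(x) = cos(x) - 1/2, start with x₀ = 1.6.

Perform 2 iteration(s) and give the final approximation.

f(x) = sin(x) - x/2
f'(x) = cos(x) - 1/2
x₀ = 1.6

Newton-Raphson formula: x_{n+1} = x_n - f(x_n)/f'(x_n)

Iteration 1:
  f(1.600000) = 0.199574
  f'(1.600000) = -0.529200
  x_1 = 1.600000 - 0.199574/(-0.529200) = 1.977124
Iteration 2:
  f(1.977124) = -0.069983
  f'(1.977124) = -0.895238
  x_2 = 1.977124 - (-0.069983)/(-0.895238) = 1.898951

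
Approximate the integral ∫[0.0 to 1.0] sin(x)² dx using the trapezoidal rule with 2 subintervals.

f(x) = sin(x)²
a = 0.0, b = 1.0, n = 2
h = (b - a)/n = 0.500000

Trapezoidal rule: (h/2)[f(x₀) + 2f(x₁) + 2f(x₂) + ... + f(xₙ)]

x_0 = 0.0000, f(x_0) = 0.000000, coefficient = 1
x_1 = 0.5000, f(x_1) = 0.229849, coefficient = 2
x_2 = 1.0000, f(x_2) = 0.708073, coefficient = 1

I ≈ (0.500000/2) × 1.167771 = 0.291943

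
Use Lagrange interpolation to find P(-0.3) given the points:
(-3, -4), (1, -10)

Lagrange interpolation formula:
P(x) = Σ yᵢ × Lᵢ(x)
where Lᵢ(x) = Π_{j≠i} (x - xⱼ)/(xᵢ - xⱼ)

L_0(-0.3) = (-0.3 - 1)/(-3 - 1) = 0.325000
L_1(-0.3) = (-0.3 - (-3))/(1 - (-3)) = 0.675000

P(-0.3) = (-4)×L_0(-0.3) + (-10)×L_1(-0.3)
P(-0.3) = -8.050000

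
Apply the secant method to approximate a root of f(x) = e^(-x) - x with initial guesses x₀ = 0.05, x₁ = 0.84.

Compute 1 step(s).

f(x) = e^(-x) - x
x₀ = 0.05, x₁ = 0.84

Secant formula: x_{n+1} = x_n - f(x_n)(x_n - x_{n-1})/(f(x_n) - f(x_{n-1}))

Iteration 1:
  f(0.050000) = 0.901229
  f(0.840000) = -0.408289
  x_2 = 0.840000 - (-0.408289)×(0.840000 - 0.050000)/(-0.408289 - 0.901229)
       = 0.593689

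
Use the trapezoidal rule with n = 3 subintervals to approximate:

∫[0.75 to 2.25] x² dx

f(x) = x²
a = 0.75, b = 2.25, n = 3
h = (b - a)/n = 0.500000

Trapezoidal rule: (h/2)[f(x₀) + 2f(x₁) + 2f(x₂) + ... + f(xₙ)]

x_0 = 0.7500, f(x_0) = 0.562500, coefficient = 1
x_1 = 1.2500, f(x_1) = 1.562500, coefficient = 2
x_2 = 1.7500, f(x_2) = 3.062500, coefficient = 2
x_3 = 2.2500, f(x_3) = 5.062500, coefficient = 1

I ≈ (0.500000/2) × 14.875000 = 3.718750
Exact value: 3.656250
Error: 0.062500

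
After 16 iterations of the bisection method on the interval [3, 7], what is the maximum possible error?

Bisection error bound: |error| ≤ (b-a)/2^n
|error| ≤ (7 - 3)/2^16 = 4/2^16
|error| ≤ 0.0000610352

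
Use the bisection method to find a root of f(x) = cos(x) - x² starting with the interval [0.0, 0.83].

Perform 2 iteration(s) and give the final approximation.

f(x) = cos(x) - x²
Initial interval: [0.0, 0.83]

Iteration 1:
  c_1 = (0.000000 + 0.830000)/2 = 0.415000
  f(c_1) = f(0.415000) = 0.742891
  f(a) × f(c) ≥ 0, new interval: [0.415000, 0.830000]
Iteration 2:
  c_2 = (0.415000 + 0.830000)/2 = 0.622500
  f(c_2) = f(0.622500) = 0.424917
  f(a) × f(c) ≥ 0, new interval: [0.622500, 0.830000]

After 2 iteration(s), the approximation is c_2 = 0.622500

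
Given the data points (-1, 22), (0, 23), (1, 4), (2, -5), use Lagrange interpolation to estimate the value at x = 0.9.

Lagrange interpolation formula:
P(x) = Σ yᵢ × Lᵢ(x)
where Lᵢ(x) = Π_{j≠i} (x - xⱼ)/(xᵢ - xⱼ)

L_0(0.9) = (0.9 - 0)/(-1 - 0) × (0.9 - 1)/(-1 - 1) × (0.9 - 2)/(-1 - 2) = -0.016500
L_1(0.9) = (0.9 - (-1))/(0 - (-1)) × (0.9 - 1)/(0 - 1) × (0.9 - 2)/(0 - 2) = 0.104500
L_2(0.9) = (0.9 - (-1))/(1 - (-1)) × (0.9 - 0)/(1 - 0) × (0.9 - 2)/(1 - 2) = 0.940500
L_3(0.9) = (0.9 - (-1))/(2 - (-1)) × (0.9 - 0)/(2 - 0) × (0.9 - 1)/(2 - 1) = -0.028500

P(0.9) = 22×L_0(0.9) + 23×L_1(0.9) + 4×L_2(0.9) + (-5)×L_3(0.9)
P(0.9) = 5.945000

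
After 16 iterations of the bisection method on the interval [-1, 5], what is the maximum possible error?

Bisection error bound: |error| ≤ (b-a)/2^n
|error| ≤ (5 - (-1))/2^16 = 6/2^16
|error| ≤ 0.0000915527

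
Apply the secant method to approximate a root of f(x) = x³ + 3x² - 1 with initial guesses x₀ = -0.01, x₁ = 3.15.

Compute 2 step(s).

f(x) = x³ + 3x² - 1
x₀ = -0.01, x₁ = 3.15

Secant formula: x_{n+1} = x_n - f(x_n)(x_n - x_{n-1})/(f(x_n) - f(x_{n-1}))

Iteration 1:
  f(-0.010000) = -0.999701
  f(3.150000) = 60.023375
  x_2 = 3.150000 - 60.023375×(3.150000 - (-0.010000))/(60.023375 - (-0.999701))
       = 0.041768
Iteration 2:
  f(3.150000) = 60.023375
  f(0.041768) = -0.994693
  x_3 = 0.041768 - (-0.994693)×(0.041768 - 3.150000)/(-0.994693 - 60.023375)
       = 0.092437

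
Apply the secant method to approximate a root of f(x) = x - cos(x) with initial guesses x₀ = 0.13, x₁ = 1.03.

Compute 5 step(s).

f(x) = x - cos(x)
x₀ = 0.13, x₁ = 1.03

Secant formula: x_{n+1} = x_n - f(x_n)(x_n - x_{n-1})/(f(x_n) - f(x_{n-1}))

Iteration 1:
  f(0.130000) = -0.861562
  f(1.030000) = 0.515181
  x_2 = 1.030000 - 0.515181×(1.030000 - 0.130000)/(0.515181 - (-0.861562))
       = 0.693217
Iteration 2:
  f(1.030000) = 0.515181
  f(0.693217) = -0.075977
  x_3 = 0.693217 - (-0.075977)×(0.693217 - 1.030000)/(-0.075977 - 0.515181)
       = 0.736501
Iteration 3:
  f(0.693217) = -0.075977
  f(0.736501) = -0.004322
  x_4 = 0.736501 - (-0.004322)×(0.736501 - 0.693217)/(-0.004322 - (-0.075977))
       = 0.739112
Iteration 4:
  f(0.736501) = -0.004322
  f(0.739112) = 0.000045
  x_5 = 0.739112 - 0.000045×(0.739112 - 0.736501)/(0.000045 - (-0.004322))
       = 0.739085
Iteration 5:
  f(0.739112) = 0.000045
  f(0.739085) = 0.000000
  x_6 = 0.739085 - 0.000000×(0.739085 - 0.739112)/(0.000000 - 0.000045)
       = 0.739085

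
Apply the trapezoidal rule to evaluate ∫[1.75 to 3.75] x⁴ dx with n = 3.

f(x) = x⁴
a = 1.75, b = 3.75, n = 3
h = (b - a)/n = 0.666667

Trapezoidal rule: (h/2)[f(x₀) + 2f(x₁) + 2f(x₂) + ... + f(xₙ)]

x_0 = 1.7500, f(x_0) = 9.378906, coefficient = 1
x_1 = 2.4167, f(x_1) = 34.108845, coefficient = 2
x_2 = 3.0833, f(x_2) = 90.381993, coefficient = 2
x_3 = 3.7500, f(x_3) = 197.753906, coefficient = 1

I ≈ (0.666667/2) × 456.114487 = 152.038162
Exact value: 145.032813
Error: 7.005350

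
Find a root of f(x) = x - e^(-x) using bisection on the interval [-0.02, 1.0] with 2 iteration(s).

f(x) = x - e^(-x)
Initial interval: [-0.02, 1.0]

Iteration 1:
  c_1 = (-0.020000 + 1.000000)/2 = 0.490000
  f(c_1) = f(0.490000) = -0.122626
  f(a) × f(c) ≥ 0, new interval: [0.490000, 1.000000]
Iteration 2:
  c_2 = (0.490000 + 1.000000)/2 = 0.745000
  f(c_2) = f(0.745000) = 0.270266
  f(a) × f(c) < 0, new interval: [0.490000, 0.745000]

After 2 iteration(s), the approximation is c_2 = 0.745000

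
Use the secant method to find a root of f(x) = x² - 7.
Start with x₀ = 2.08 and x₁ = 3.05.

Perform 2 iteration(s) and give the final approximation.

f(x) = x² - 7
x₀ = 2.08, x₁ = 3.05

Secant formula: x_{n+1} = x_n - f(x_n)(x_n - x_{n-1})/(f(x_n) - f(x_{n-1}))

Iteration 1:
  f(2.080000) = -2.673600
  f(3.050000) = 2.302500
  x_2 = 3.050000 - 2.302500×(3.050000 - 2.080000)/(2.302500 - (-2.673600))
       = 2.601170
Iteration 2:
  f(3.050000) = 2.302500
  f(2.601170) = -0.233917
  x_3 = 2.601170 - (-0.233917)×(2.601170 - 3.050000)/(-0.233917 - 2.302500)
       = 2.642562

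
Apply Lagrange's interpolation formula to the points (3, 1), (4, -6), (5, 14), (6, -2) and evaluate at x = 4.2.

Lagrange interpolation formula:
P(x) = Σ yᵢ × Lᵢ(x)
where Lᵢ(x) = Π_{j≠i} (x - xⱼ)/(xᵢ - xⱼ)

L_0(4.2) = (4.2 - 4)/(3 - 4) × (4.2 - 5)/(3 - 5) × (4.2 - 6)/(3 - 6) = -0.048000
L_1(4.2) = (4.2 - 3)/(4 - 3) × (4.2 - 5)/(4 - 5) × (4.2 - 6)/(4 - 6) = 0.864000
L_2(4.2) = (4.2 - 3)/(5 - 3) × (4.2 - 4)/(5 - 4) × (4.2 - 6)/(5 - 6) = 0.216000
L_3(4.2) = (4.2 - 3)/(6 - 3) × (4.2 - 4)/(6 - 4) × (4.2 - 5)/(6 - 5) = -0.032000

P(4.2) = 1×L_0(4.2) + (-6)×L_1(4.2) + 14×L_2(4.2) + (-2)×L_3(4.2)
P(4.2) = -2.144000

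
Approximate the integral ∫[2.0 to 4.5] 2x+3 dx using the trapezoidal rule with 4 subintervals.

f(x) = 2x+3
a = 2.0, b = 4.5, n = 4
h = (b - a)/n = 0.625000

Trapezoidal rule: (h/2)[f(x₀) + 2f(x₁) + 2f(x₂) + ... + f(xₙ)]

x_0 = 2.0000, f(x_0) = 7.000000, coefficient = 1
x_1 = 2.6250, f(x_1) = 8.250000, coefficient = 2
x_2 = 3.2500, f(x_2) = 9.500000, coefficient = 2
x_3 = 3.8750, f(x_3) = 10.750000, coefficient = 2
x_4 = 4.5000, f(x_4) = 12.000000, coefficient = 1

I ≈ (0.625000/2) × 76.000000 = 23.750000
Exact value: 23.750000
Error: 0.000000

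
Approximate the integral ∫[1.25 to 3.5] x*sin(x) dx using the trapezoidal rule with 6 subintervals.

f(x) = x*sin(x)
a = 1.25, b = 3.5, n = 6
h = (b - a)/n = 0.375000

Trapezoidal rule: (h/2)[f(x₀) + 2f(x₁) + 2f(x₂) + ... + f(xₙ)]

x_0 = 1.2500, f(x_0) = 1.186231, coefficient = 1
x_1 = 1.6250, f(x_1) = 1.622613, coefficient = 2
x_2 = 2.0000, f(x_2) = 1.818595, coefficient = 2
x_3 = 2.3750, f(x_3) = 1.647502, coefficient = 2
x_4 = 2.7500, f(x_4) = 1.049568, coefficient = 2
x_5 = 3.1250, f(x_5) = 0.051850, coefficient = 2
x_6 = 3.5000, f(x_6) = -1.227741, coefficient = 1

I ≈ (0.375000/2) × 12.338745 = 2.313515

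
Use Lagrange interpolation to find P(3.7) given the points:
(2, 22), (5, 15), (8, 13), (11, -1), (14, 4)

Lagrange interpolation formula:
P(x) = Σ yᵢ × Lᵢ(x)
where Lᵢ(x) = Π_{j≠i} (x - xⱼ)/(xᵢ - xⱼ)

L_0(3.7) = (3.7 - 5)/(2 - 5) × (3.7 - 8)/(2 - 8) × (3.7 - 11)/(2 - 11) × (3.7 - 14)/(2 - 14) = 0.216210
L_1(3.7) = (3.7 - 2)/(5 - 2) × (3.7 - 8)/(5 - 8) × (3.7 - 11)/(5 - 11) × (3.7 - 14)/(5 - 14) = 1.130944
L_2(3.7) = (3.7 - 2)/(8 - 2) × (3.7 - 5)/(8 - 5) × (3.7 - 11)/(8 - 11) × (3.7 - 14)/(8 - 14) = -0.512870
L_3(3.7) = (3.7 - 2)/(11 - 2) × (3.7 - 5)/(11 - 5) × (3.7 - 8)/(11 - 8) × (3.7 - 14)/(11 - 14) = 0.201401
L_4(3.7) = (3.7 - 2)/(14 - 2) × (3.7 - 5)/(14 - 5) × (3.7 - 8)/(14 - 8) × (3.7 - 11)/(14 - 11) = -0.035685

P(3.7) = 22×L_0(3.7) + 15×L_1(3.7) + 13×L_2(3.7) + (-1)×L_3(3.7) + 4×L_4(3.7)
P(3.7) = 14.709330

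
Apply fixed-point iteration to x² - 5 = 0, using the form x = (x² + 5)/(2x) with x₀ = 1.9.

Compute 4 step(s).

Equation: x² - 5 = 0
Fixed-point form: x = (x² + 5)/(2x)
x₀ = 1.9

x_1 = g(1.900000) = 2.265789
x_2 = g(2.265789) = 2.236263
x_3 = g(2.236263) = 2.236068
x_4 = g(2.236068) = 2.236068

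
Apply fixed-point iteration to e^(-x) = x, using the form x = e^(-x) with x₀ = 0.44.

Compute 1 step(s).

Equation: e^(-x) = x
Fixed-point form: x = e^(-x)
x₀ = 0.44

x_1 = g(0.440000) = 0.644036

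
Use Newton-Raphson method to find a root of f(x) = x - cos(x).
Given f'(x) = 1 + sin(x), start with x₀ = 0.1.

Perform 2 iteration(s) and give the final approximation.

f(x) = x - cos(x)
f'(x) = 1 + sin(x)
x₀ = 0.1

Newton-Raphson formula: x_{n+1} = x_n - f(x_n)/f'(x_n)

Iteration 1:
  f(0.100000) = -0.895004
  f'(0.100000) = 1.099833
  x_1 = 0.100000 - (-0.895004)/1.099833 = 0.913763
Iteration 2:
  f(0.913763) = 0.302993
  f'(0.913763) = 1.791808
  x_2 = 0.913763 - 0.302993/1.791808 = 0.744664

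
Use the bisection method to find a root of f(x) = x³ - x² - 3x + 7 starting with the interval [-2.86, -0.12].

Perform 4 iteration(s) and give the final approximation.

f(x) = x³ - x² - 3x + 7
Initial interval: [-2.86, -0.12]

Iteration 1:
  c_1 = (-2.860000 + (-0.120000))/2 = -1.490000
  f(c_1) = f(-1.490000) = 5.941951
  f(a) × f(c) < 0, new interval: [-2.860000, -1.490000]
Iteration 2:
  c_2 = (-2.860000 + (-1.490000))/2 = -2.175000
  f(c_2) = f(-2.175000) = -1.494734
  f(a) × f(c) ≥ 0, new interval: [-2.175000, -1.490000]
Iteration 3:
  c_3 = (-2.175000 + (-1.490000))/2 = -1.832500
  f(c_3) = f(-1.832500) = 2.985806
  f(a) × f(c) < 0, new interval: [-2.175000, -1.832500]
Iteration 4:
  c_4 = (-2.175000 + (-1.832500))/2 = -2.003750
  f(c_4) = f(-2.003750) = 0.951152
  f(a) × f(c) < 0, new interval: [-2.175000, -2.003750]

After 4 iteration(s), the approximation is c_4 = -2.003750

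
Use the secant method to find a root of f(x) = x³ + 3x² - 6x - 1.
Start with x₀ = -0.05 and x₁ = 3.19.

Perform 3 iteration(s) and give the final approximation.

f(x) = x³ + 3x² - 6x - 1
x₀ = -0.05, x₁ = 3.19

Secant formula: x_{n+1} = x_n - f(x_n)(x_n - x_{n-1})/(f(x_n) - f(x_{n-1}))

Iteration 1:
  f(-0.050000) = -0.692625
  f(3.190000) = 42.850059
  x_2 = 3.190000 - 42.850059×(3.190000 - (-0.050000))/(42.850059 - (-0.692625))
       = 0.001538
Iteration 2:
  f(3.190000) = 42.850059
  f(0.001538) = -1.009221
  x_3 = 0.001538 - (-1.009221)×(0.001538 - 3.190000)/(-1.009221 - 42.850059)
       = 0.074906
Iteration 3:
  f(0.001538) = -1.009221
  f(0.074906) = -1.432183
  x_4 = 0.074906 - (-1.432183)×(0.074906 - 0.001538)/(-1.432183 - (-1.009221))
       = -0.173524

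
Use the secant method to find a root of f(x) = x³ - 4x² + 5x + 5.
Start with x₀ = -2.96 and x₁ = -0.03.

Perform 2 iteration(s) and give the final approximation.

f(x) = x³ - 4x² + 5x + 5
x₀ = -2.96, x₁ = -0.03

Secant formula: x_{n+1} = x_n - f(x_n)(x_n - x_{n-1})/(f(x_n) - f(x_{n-1}))

Iteration 1:
  f(-2.960000) = -70.780736
  f(-0.030000) = 4.846373
  x_2 = -0.030000 - 4.846373×(-0.030000 - (-2.960000))/(4.846373 - (-70.780736))
       = -0.217762
Iteration 2:
  f(-0.030000) = 4.846373
  f(-0.217762) = 3.711185
  x_3 = -0.217762 - 3.711185×(-0.217762 - (-0.030000))/(3.711185 - 4.846373)
       = -0.831597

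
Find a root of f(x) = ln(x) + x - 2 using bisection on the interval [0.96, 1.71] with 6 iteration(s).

f(x) = ln(x) + x - 2
Initial interval: [0.96, 1.71]

Iteration 1:
  c_1 = (0.960000 + 1.710000)/2 = 1.335000
  f(c_1) = f(1.335000) = -0.376069
  f(a) × f(c) ≥ 0, new interval: [1.335000, 1.710000]
Iteration 2:
  c_2 = (1.335000 + 1.710000)/2 = 1.522500
  f(c_2) = f(1.522500) = -0.057146
  f(a) × f(c) ≥ 0, new interval: [1.522500, 1.710000]
Iteration 3:
  c_3 = (1.522500 + 1.710000)/2 = 1.616250
  f(c_3) = f(1.616250) = 0.096359
  f(a) × f(c) < 0, new interval: [1.522500, 1.616250]
Iteration 4:
  c_4 = (1.522500 + 1.616250)/2 = 1.569375
  f(c_4) = f(1.569375) = 0.020052
  f(a) × f(c) < 0, new interval: [1.522500, 1.569375]
Iteration 5:
  c_5 = (1.522500 + 1.569375)/2 = 1.545937
  f(c_5) = f(1.545937) = -0.018432
  f(a) × f(c) ≥ 0, new interval: [1.545937, 1.569375]
Iteration 6:
  c_6 = (1.545937 + 1.569375)/2 = 1.557656
  f(c_6) = f(1.557656) = 0.000839
  f(a) × f(c) < 0, new interval: [1.545937, 1.557656]

After 6 iteration(s), the approximation is c_6 = 1.557656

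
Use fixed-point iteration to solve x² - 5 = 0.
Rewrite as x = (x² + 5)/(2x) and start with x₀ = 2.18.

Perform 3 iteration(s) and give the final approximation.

Equation: x² - 5 = 0
Fixed-point form: x = (x² + 5)/(2x)
x₀ = 2.18

x_1 = g(2.180000) = 2.236789
x_2 = g(2.236789) = 2.236068
x_3 = g(2.236068) = 2.236068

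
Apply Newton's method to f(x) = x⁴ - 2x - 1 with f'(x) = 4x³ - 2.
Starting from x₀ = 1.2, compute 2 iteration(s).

f(x) = x⁴ - 2x - 1
f'(x) = 4x³ - 2
x₀ = 1.2

Newton-Raphson formula: x_{n+1} = x_n - f(x_n)/f'(x_n)

Iteration 1:
  f(1.200000) = -1.326400
  f'(1.200000) = 4.912000
  x_1 = 1.200000 - (-1.326400)/4.912000 = 1.470033
Iteration 2:
  f(1.470033) = 0.729838
  f'(1.470033) = 10.706937
  x_2 = 1.470033 - 0.729838/10.706937 = 1.401868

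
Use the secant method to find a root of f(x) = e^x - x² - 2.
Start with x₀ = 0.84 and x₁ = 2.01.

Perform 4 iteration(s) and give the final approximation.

f(x) = e^x - x² - 2
x₀ = 0.84, x₁ = 2.01

Secant formula: x_{n+1} = x_n - f(x_n)(x_n - x_{n-1})/(f(x_n) - f(x_{n-1}))

Iteration 1:
  f(0.840000) = -0.389233
  f(2.010000) = 1.423217
  x_2 = 2.010000 - 1.423217×(2.010000 - 0.840000)/(1.423217 - (-0.389233))
       = 1.091264
Iteration 2:
  f(2.010000) = 1.423217
  f(1.091264) = -0.212822
  x_3 = 1.091264 - (-0.212822)×(1.091264 - 2.010000)/(-0.212822 - 1.423217)
       = 1.210776
Iteration 3:
  f(1.091264) = -0.212822
  f(1.210776) = -0.109891
  x_4 = 1.210776 - (-0.109891)×(1.210776 - 1.091264)/(-0.109891 - (-0.212822))
       = 1.338369
Iteration 4:
  f(1.210776) = -0.109891
  f(1.338369) = 0.021588
  x_5 = 1.338369 - 0.021588×(1.338369 - 1.210776)/(0.021588 - (-0.109891))
       = 1.317419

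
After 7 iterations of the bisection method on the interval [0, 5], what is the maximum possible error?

Bisection error bound: |error| ≤ (b-a)/2^n
|error| ≤ (5 - 0)/2^7 = 5/2^7
|error| ≤ 0.0390625000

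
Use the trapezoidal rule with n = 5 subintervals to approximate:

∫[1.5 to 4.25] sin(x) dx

f(x) = sin(x)
a = 1.5, b = 4.25, n = 5
h = (b - a)/n = 0.550000

Trapezoidal rule: (h/2)[f(x₀) + 2f(x₁) + 2f(x₂) + ... + f(xₙ)]

x_0 = 1.5000, f(x_0) = 0.997495, coefficient = 1
x_1 = 2.0500, f(x_1) = 0.887362, coefficient = 2
x_2 = 2.6000, f(x_2) = 0.515501, coefficient = 2
x_3 = 3.1500, f(x_3) = -0.008407, coefficient = 2
x_4 = 3.7000, f(x_4) = -0.529836, coefficient = 2
x_5 = 4.2500, f(x_5) = -0.894989, coefficient = 1

I ≈ (0.550000/2) × 1.831746 = 0.503730
Exact value: 0.516825
Error: 0.013094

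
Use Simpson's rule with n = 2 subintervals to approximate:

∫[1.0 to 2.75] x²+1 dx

f(x) = x²+1
a = 1.0, b = 2.75, n = 2
h = (b - a)/n = 0.875000

Simpson's rule: (h/3)[f(x₀) + 4f(x₁) + 2f(x₂) + ... + f(xₙ)]

x_0 = 1.0000, f(x_0) = 2.000000, coefficient = 1
x_1 = 1.8750, f(x_1) = 4.515625, coefficient = 4
x_2 = 2.7500, f(x_2) = 8.562500, coefficient = 1

I ≈ (0.875000/3) × 28.625000 = 8.348958
Exact value: 8.348958
Error: 0.000000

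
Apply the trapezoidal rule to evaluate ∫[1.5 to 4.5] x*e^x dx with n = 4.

f(x) = x*e^x
a = 1.5, b = 4.5, n = 4
h = (b - a)/n = 0.750000

Trapezoidal rule: (h/2)[f(x₀) + 2f(x₁) + 2f(x₂) + ... + f(xₙ)]

x_0 = 1.5000, f(x_0) = 6.722534, coefficient = 1
x_1 = 2.2500, f(x_1) = 21.347406, coefficient = 2
x_2 = 3.0000, f(x_2) = 60.256611, coefficient = 2
x_3 = 3.7500, f(x_3) = 159.454058, coefficient = 2
x_4 = 4.5000, f(x_4) = 405.077091, coefficient = 1

I ≈ (0.750000/2) × 893.915772 = 335.218415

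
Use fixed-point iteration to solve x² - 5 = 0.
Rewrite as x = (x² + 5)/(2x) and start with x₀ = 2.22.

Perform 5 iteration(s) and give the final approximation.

Equation: x² - 5 = 0
Fixed-point form: x = (x² + 5)/(2x)
x₀ = 2.22

x_1 = g(2.220000) = 2.236126
x_2 = g(2.236126) = 2.236068
x_3 = g(2.236068) = 2.236068
x_4 = g(2.236068) = 2.236068
x_5 = g(2.236068) = 2.236068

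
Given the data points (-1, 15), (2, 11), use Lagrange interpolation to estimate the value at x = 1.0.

Lagrange interpolation formula:
P(x) = Σ yᵢ × Lᵢ(x)
where Lᵢ(x) = Π_{j≠i} (x - xⱼ)/(xᵢ - xⱼ)

L_0(1.0) = (1.0 - 2)/(-1 - 2) = 0.333333
L_1(1.0) = (1.0 - (-1))/(2 - (-1)) = 0.666667

P(1.0) = 15×L_0(1.0) + 11×L_1(1.0)
P(1.0) = 12.333333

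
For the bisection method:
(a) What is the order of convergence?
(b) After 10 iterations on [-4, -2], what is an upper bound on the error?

(a) Bisection has linear (order 1) convergence; the error is halved each step.

(b) Error bound = (b-a)/2^n = (-2 - (-4))/2^{10}
    = 2/2^{10}

(a) 1 (linear); (b) error ≤ 1.95e-03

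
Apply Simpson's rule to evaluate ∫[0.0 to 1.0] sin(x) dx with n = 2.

f(x) = sin(x)
a = 0.0, b = 1.0, n = 2
h = (b - a)/n = 0.500000

Simpson's rule: (h/3)[f(x₀) + 4f(x₁) + 2f(x₂) + ... + f(xₙ)]

x_0 = 0.0000, f(x_0) = 0.000000, coefficient = 1
x_1 = 0.5000, f(x_1) = 0.479426, coefficient = 4
x_2 = 1.0000, f(x_2) = 0.841471, coefficient = 1

I ≈ (0.500000/3) × 2.759173 = 0.459862
Exact value: 0.459698
Error: 0.000164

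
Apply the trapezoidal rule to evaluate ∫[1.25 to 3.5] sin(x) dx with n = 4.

f(x) = sin(x)
a = 1.25, b = 3.5, n = 4
h = (b - a)/n = 0.562500

Trapezoidal rule: (h/2)[f(x₀) + 2f(x₁) + 2f(x₂) + ... + f(xₙ)]

x_0 = 1.2500, f(x_0) = 0.948985, coefficient = 1
x_1 = 1.8125, f(x_1) = 0.970932, coefficient = 2
x_2 = 2.3750, f(x_2) = 0.693685, coefficient = 2
x_3 = 2.9375, f(x_3) = 0.202679, coefficient = 2
x_4 = 3.5000, f(x_4) = -0.350783, coefficient = 1

I ≈ (0.562500/2) × 4.332792 = 1.218598
Exact value: 1.251779
Error: 0.033181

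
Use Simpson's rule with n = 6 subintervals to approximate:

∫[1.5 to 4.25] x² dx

f(x) = x²
a = 1.5, b = 4.25, n = 6
h = (b - a)/n = 0.458333

Simpson's rule: (h/3)[f(x₀) + 4f(x₁) + 2f(x₂) + ... + f(xₙ)]

x_0 = 1.5000, f(x_0) = 2.250000, coefficient = 1
x_1 = 1.9583, f(x_1) = 3.835069, coefficient = 4
x_2 = 2.4167, f(x_2) = 5.840278, coefficient = 2
x_3 = 2.8750, f(x_3) = 8.265625, coefficient = 4
x_4 = 3.3333, f(x_4) = 11.111111, coefficient = 2
x_5 = 3.7917, f(x_5) = 14.376736, coefficient = 4
x_6 = 4.2500, f(x_6) = 18.062500, coefficient = 1

I ≈ (0.458333/3) × 160.125000 = 24.463542
Exact value: 24.463542
Error: 0.000000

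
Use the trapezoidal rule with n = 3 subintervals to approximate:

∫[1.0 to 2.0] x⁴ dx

f(x) = x⁴
a = 1.0, b = 2.0, n = 3
h = (b - a)/n = 0.333333

Trapezoidal rule: (h/2)[f(x₀) + 2f(x₁) + 2f(x₂) + ... + f(xₙ)]

x_0 = 1.0000, f(x_0) = 1.000000, coefficient = 1
x_1 = 1.3333, f(x_1) = 3.160494, coefficient = 2
x_2 = 1.6667, f(x_2) = 7.716049, coefficient = 2
x_3 = 2.0000, f(x_3) = 16.000000, coefficient = 1

I ≈ (0.333333/2) × 38.753086 = 6.458848
Exact value: 6.200000
Error: 0.258848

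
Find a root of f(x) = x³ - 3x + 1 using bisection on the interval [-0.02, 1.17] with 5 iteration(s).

f(x) = x³ - 3x + 1
Initial interval: [-0.02, 1.17]

Iteration 1:
  c_1 = (-0.020000 + 1.170000)/2 = 0.575000
  f(c_1) = f(0.575000) = -0.534891
  f(a) × f(c) < 0, new interval: [-0.020000, 0.575000]
Iteration 2:
  c_2 = (-0.020000 + 0.575000)/2 = 0.277500
  f(c_2) = f(0.277500) = 0.188869
  f(a) × f(c) ≥ 0, new interval: [0.277500, 0.575000]
Iteration 3:
  c_3 = (0.277500 + 0.575000)/2 = 0.426250
  f(c_3) = f(0.426250) = -0.201305
  f(a) × f(c) < 0, new interval: [0.277500, 0.426250]
Iteration 4:
  c_4 = (0.277500 + 0.426250)/2 = 0.351875
  f(c_4) = f(0.351875) = -0.012057
  f(a) × f(c) < 0, new interval: [0.277500, 0.351875]
Iteration 5:
  c_5 = (0.277500 + 0.351875)/2 = 0.314687
  f(c_5) = f(0.314687) = 0.087100
  f(a) × f(c) ≥ 0, new interval: [0.314687, 0.351875]

After 5 iteration(s), the approximation is c_5 = 0.314687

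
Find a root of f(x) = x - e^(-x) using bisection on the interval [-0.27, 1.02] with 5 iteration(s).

f(x) = x - e^(-x)
Initial interval: [-0.27, 1.02]

Iteration 1:
  c_1 = (-0.270000 + 1.020000)/2 = 0.375000
  f(c_1) = f(0.375000) = -0.312289
  f(a) × f(c) ≥ 0, new interval: [0.375000, 1.020000]
Iteration 2:
  c_2 = (0.375000 + 1.020000)/2 = 0.697500
  f(c_2) = f(0.697500) = 0.199672
  f(a) × f(c) < 0, new interval: [0.375000, 0.697500]
Iteration 3:
  c_3 = (0.375000 + 0.697500)/2 = 0.536250
  f(c_3) = f(0.536250) = -0.048688
  f(a) × f(c) ≥ 0, new interval: [0.536250, 0.697500]
Iteration 4:
  c_4 = (0.536250 + 0.697500)/2 = 0.616875
  f(c_4) = f(0.616875) = 0.077247
  f(a) × f(c) < 0, new interval: [0.536250, 0.616875]
Iteration 5:
  c_5 = (0.536250 + 0.616875)/2 = 0.576563
  f(c_5) = f(0.576563) = 0.014736
  f(a) × f(c) < 0, new interval: [0.536250, 0.576563]

After 5 iteration(s), the approximation is c_5 = 0.576563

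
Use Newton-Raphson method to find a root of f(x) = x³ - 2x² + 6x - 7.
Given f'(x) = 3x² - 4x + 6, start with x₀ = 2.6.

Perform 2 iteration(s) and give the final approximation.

f(x) = x³ - 2x² + 6x - 7
f'(x) = 3x² - 4x + 6
x₀ = 2.6

Newton-Raphson formula: x_{n+1} = x_n - f(x_n)/f'(x_n)

Iteration 1:
  f(2.600000) = 12.656000
  f'(2.600000) = 15.880000
  x_1 = 2.600000 - 12.656000/15.880000 = 1.803023
Iteration 2:
  f(1.803023) = 3.177784
  f'(1.803023) = 8.540582
  x_2 = 1.803023 - 3.177784/8.540582 = 1.430942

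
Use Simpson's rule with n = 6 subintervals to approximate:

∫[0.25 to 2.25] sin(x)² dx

f(x) = sin(x)²
a = 0.25, b = 2.25, n = 6
h = (b - a)/n = 0.333333

Simpson's rule: (h/3)[f(x₀) + 4f(x₁) + 2f(x₂) + ... + f(xₙ)]

x_0 = 0.2500, f(x_0) = 0.061209, coefficient = 1
x_1 = 0.5833, f(x_1) = 0.303391, coefficient = 4
x_2 = 0.9167, f(x_2) = 0.629766, coefficient = 2
x_3 = 1.2500, f(x_3) = 0.900572, coefficient = 4
x_4 = 1.5833, f(x_4) = 0.999843, coefficient = 2
x_5 = 1.9167, f(x_5) = 0.885068, coefficient = 4
x_6 = 2.2500, f(x_6) = 0.605398, coefficient = 1

I ≈ (0.333333/3) × 12.281947 = 1.364661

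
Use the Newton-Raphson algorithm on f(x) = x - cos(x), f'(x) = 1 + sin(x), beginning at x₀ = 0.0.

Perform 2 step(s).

f(x) = x - cos(x)
f'(x) = 1 + sin(x)
x₀ = 0.0

Newton-Raphson formula: x_{n+1} = x_n - f(x_n)/f'(x_n)

Iteration 1:
  f(0.000000) = -1.000000
  f'(0.000000) = 1.000000
  x_1 = 0.000000 - (-1.000000)/1.000000 = 1.000000
Iteration 2:
  f(1.000000) = 0.459698
  f'(1.000000) = 1.841471
  x_2 = 1.000000 - 0.459698/1.841471 = 0.750364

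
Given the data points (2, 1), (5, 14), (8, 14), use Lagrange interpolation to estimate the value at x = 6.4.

Lagrange interpolation formula:
P(x) = Σ yᵢ × Lᵢ(x)
where Lᵢ(x) = Π_{j≠i} (x - xⱼ)/(xᵢ - xⱼ)

L_0(6.4) = (6.4 - 5)/(2 - 5) × (6.4 - 8)/(2 - 8) = -0.124444
L_1(6.4) = (6.4 - 2)/(5 - 2) × (6.4 - 8)/(5 - 8) = 0.782222
L_2(6.4) = (6.4 - 2)/(8 - 2) × (6.4 - 5)/(8 - 5) = 0.342222

P(6.4) = 1×L_0(6.4) + 14×L_1(6.4) + 14×L_2(6.4)
P(6.4) = 15.617778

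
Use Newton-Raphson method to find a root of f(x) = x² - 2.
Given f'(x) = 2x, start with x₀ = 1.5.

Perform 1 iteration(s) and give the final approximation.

f(x) = x² - 2
f'(x) = 2x
x₀ = 1.5

Newton-Raphson formula: x_{n+1} = x_n - f(x_n)/f'(x_n)

Iteration 1:
  f(1.500000) = 0.250000
  f'(1.500000) = 3.000000
  x_1 = 1.500000 - 0.250000/3.000000 = 1.416667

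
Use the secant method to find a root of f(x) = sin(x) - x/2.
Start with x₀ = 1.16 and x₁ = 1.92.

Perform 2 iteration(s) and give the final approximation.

f(x) = sin(x) - x/2
x₀ = 1.16, x₁ = 1.92

Secant formula: x_{n+1} = x_n - f(x_n)(x_n - x_{n-1})/(f(x_n) - f(x_{n-1}))

Iteration 1:
  f(1.160000) = 0.336803
  f(1.920000) = -0.020355
  x_2 = 1.920000 - (-0.020355)×(1.920000 - 1.160000)/(-0.020355 - 0.336803)
       = 1.876687
Iteration 2:
  f(1.920000) = -0.020355
  f(1.876687) = 0.015235
  x_3 = 1.876687 - 0.015235×(1.876687 - 1.920000)/(0.015235 - (-0.020355))
       = 1.895229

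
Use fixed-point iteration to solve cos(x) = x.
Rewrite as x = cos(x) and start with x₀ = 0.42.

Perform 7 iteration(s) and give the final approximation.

Equation: cos(x) = x
Fixed-point form: x = cos(x)
x₀ = 0.42

x_1 = g(0.420000) = 0.913089
x_2 = g(0.913089) = 0.611304
x_3 = g(0.611304) = 0.818900
x_4 = g(0.818900) = 0.683025
x_5 = g(0.683025) = 0.775667
x_6 = g(0.775667) = 0.713954
x_7 = g(0.713954) = 0.755779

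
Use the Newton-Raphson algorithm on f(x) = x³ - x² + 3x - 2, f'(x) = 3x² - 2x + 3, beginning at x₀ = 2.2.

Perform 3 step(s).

f(x) = x³ - x² + 3x - 2
f'(x) = 3x² - 2x + 3
x₀ = 2.2

Newton-Raphson formula: x_{n+1} = x_n - f(x_n)/f'(x_n)

Iteration 1:
  f(2.200000) = 10.408000
  f'(2.200000) = 13.120000
  x_1 = 2.200000 - 10.408000/13.120000 = 1.406707
Iteration 2:
  f(1.406707) = 3.024925
  f'(1.406707) = 6.123062
  x_2 = 1.406707 - 3.024925/6.123062 = 0.912686
Iteration 3:
  f(0.912686) = 0.665325
  f'(0.912686) = 3.673614
  x_3 = 0.912686 - 0.665325/3.673614 = 0.731577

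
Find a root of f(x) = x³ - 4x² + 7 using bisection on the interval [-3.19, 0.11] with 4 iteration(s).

f(x) = x³ - 4x² + 7
Initial interval: [-3.19, 0.11]

Iteration 1:
  c_1 = (-3.190000 + 0.110000)/2 = -1.540000
  f(c_1) = f(-1.540000) = -6.138664
  f(a) × f(c) ≥ 0, new interval: [-1.540000, 0.110000]
Iteration 2:
  c_2 = (-1.540000 + 0.110000)/2 = -0.715000
  f(c_2) = f(-0.715000) = 4.589574
  f(a) × f(c) < 0, new interval: [-1.540000, -0.715000]
Iteration 3:
  c_3 = (-1.540000 + (-0.715000))/2 = -1.127500
  f(c_3) = f(-1.127500) = 0.481634
  f(a) × f(c) < 0, new interval: [-1.540000, -1.127500]
Iteration 4:
  c_4 = (-1.540000 + (-1.127500))/2 = -1.333750
  f(c_4) = f(-1.333750) = -2.488150
  f(a) × f(c) ≥ 0, new interval: [-1.333750, -1.127500]

After 4 iteration(s), the approximation is c_4 = -1.333750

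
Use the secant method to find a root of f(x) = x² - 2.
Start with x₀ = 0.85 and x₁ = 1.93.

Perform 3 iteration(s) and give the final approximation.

f(x) = x² - 2
x₀ = 0.85, x₁ = 1.93

Secant formula: x_{n+1} = x_n - f(x_n)(x_n - x_{n-1})/(f(x_n) - f(x_{n-1}))

Iteration 1:
  f(0.850000) = -1.277500
  f(1.930000) = 1.724900
  x_2 = 1.930000 - 1.724900×(1.930000 - 0.850000)/(1.724900 - (-1.277500))
       = 1.309532
Iteration 2:
  f(1.930000) = 1.724900
  f(1.309532) = -0.285125
  x_3 = 1.309532 - (-0.285125)×(1.309532 - 1.930000)/(-0.285125 - 1.724900)
       = 1.397547
Iteration 3:
  f(1.309532) = -0.285125
  f(1.397547) = -0.046863
  x_4 = 1.397547 - (-0.046863)×(1.397547 - 1.309532)/(-0.046863 - (-0.285125))
       = 1.414858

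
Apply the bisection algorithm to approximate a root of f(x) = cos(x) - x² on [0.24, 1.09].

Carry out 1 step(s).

f(x) = cos(x) - x²
Initial interval: [0.24, 1.09]

Iteration 1:
  c_1 = (0.240000 + 1.090000)/2 = 0.665000
  f(c_1) = f(0.665000) = 0.344692
  f(a) × f(c) ≥ 0, new interval: [0.665000, 1.090000]

After 1 iteration(s), the approximation is c_1 = 0.665000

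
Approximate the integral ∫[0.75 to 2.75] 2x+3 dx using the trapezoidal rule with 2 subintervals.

f(x) = 2x+3
a = 0.75, b = 2.75, n = 2
h = (b - a)/n = 1.000000

Trapezoidal rule: (h/2)[f(x₀) + 2f(x₁) + 2f(x₂) + ... + f(xₙ)]

x_0 = 0.7500, f(x_0) = 4.500000, coefficient = 1
x_1 = 1.7500, f(x_1) = 6.500000, coefficient = 2
x_2 = 2.7500, f(x_2) = 8.500000, coefficient = 1

I ≈ (1.000000/2) × 26.000000 = 13.000000
Exact value: 13.000000
Error: 0.000000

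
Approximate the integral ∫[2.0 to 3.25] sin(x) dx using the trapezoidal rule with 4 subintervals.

f(x) = sin(x)
a = 2.0, b = 3.25, n = 4
h = (b - a)/n = 0.312500

Trapezoidal rule: (h/2)[f(x₀) + 2f(x₁) + 2f(x₂) + ... + f(xₙ)]

x_0 = 2.0000, f(x_0) = 0.909297, coefficient = 1
x_1 = 2.3125, f(x_1) = 0.737319, coefficient = 2
x_2 = 2.6250, f(x_2) = 0.493920, coefficient = 2
x_3 = 2.9375, f(x_3) = 0.202679, coefficient = 2
x_4 = 3.2500, f(x_4) = -0.108195, coefficient = 1

I ≈ (0.312500/2) × 3.668938 = 0.573272
Exact value: 0.577983
Error: 0.004711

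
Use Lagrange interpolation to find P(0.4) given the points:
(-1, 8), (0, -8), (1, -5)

Lagrange interpolation formula:
P(x) = Σ yᵢ × Lᵢ(x)
where Lᵢ(x) = Π_{j≠i} (x - xⱼ)/(xᵢ - xⱼ)

L_0(0.4) = (0.4 - 0)/(-1 - 0) × (0.4 - 1)/(-1 - 1) = -0.120000
L_1(0.4) = (0.4 - (-1))/(0 - (-1)) × (0.4 - 1)/(0 - 1) = 0.840000
L_2(0.4) = (0.4 - (-1))/(1 - (-1)) × (0.4 - 0)/(1 - 0) = 0.280000

P(0.4) = 8×L_0(0.4) + (-8)×L_1(0.4) + (-5)×L_2(0.4)
P(0.4) = -9.080000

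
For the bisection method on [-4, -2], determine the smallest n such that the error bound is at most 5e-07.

We need (b-a)/2^n ≤ 5e-07
(-2 - (-4))/2^n ≤ 5e-07
2/2^n ≤ 5e-07
2^n ≥ 4000000
n ≥ log₂(4000000) = 21.93
n ≥ 22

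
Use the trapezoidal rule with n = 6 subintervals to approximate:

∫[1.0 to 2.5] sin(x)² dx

f(x) = sin(x)²
a = 1.0, b = 2.5, n = 6
h = (b - a)/n = 0.250000

Trapezoidal rule: (h/2)[f(x₀) + 2f(x₁) + 2f(x₂) + ... + f(xₙ)]

x_0 = 1.0000, f(x_0) = 0.708073, coefficient = 1
x_1 = 1.2500, f(x_1) = 0.900572, coefficient = 2
x_2 = 1.5000, f(x_2) = 0.994996, coefficient = 2
x_3 = 1.7500, f(x_3) = 0.968228, coefficient = 2
x_4 = 2.0000, f(x_4) = 0.826822, coefficient = 2
x_5 = 2.2500, f(x_5) = 0.605398, coefficient = 2
x_6 = 2.5000, f(x_6) = 0.358169, coefficient = 1

I ≈ (0.250000/2) × 9.658275 = 1.207284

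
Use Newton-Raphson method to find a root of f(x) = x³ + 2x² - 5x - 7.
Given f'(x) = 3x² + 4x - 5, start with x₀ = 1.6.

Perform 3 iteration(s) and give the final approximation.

f(x) = x³ + 2x² - 5x - 7
f'(x) = 3x² + 4x - 5
x₀ = 1.6

Newton-Raphson formula: x_{n+1} = x_n - f(x_n)/f'(x_n)

Iteration 1:
  f(1.600000) = -5.784000
  f'(1.600000) = 9.080000
  x_1 = 1.600000 - (-5.784000)/9.080000 = 2.237004
Iteration 2:
  f(2.237004) = 3.017748
  f'(2.237004) = 18.960584
  x_2 = 2.237004 - 3.017748/18.960584 = 2.077845
Iteration 3:
  f(2.077845) = 0.216632
  f'(2.077845) = 16.263706
  x_3 = 2.077845 - 0.216632/16.263706 = 2.064525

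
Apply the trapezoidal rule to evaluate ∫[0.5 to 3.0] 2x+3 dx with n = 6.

f(x) = 2x+3
a = 0.5, b = 3.0, n = 6
h = (b - a)/n = 0.416667

Trapezoidal rule: (h/2)[f(x₀) + 2f(x₁) + 2f(x₂) + ... + f(xₙ)]

x_0 = 0.5000, f(x_0) = 4.000000, coefficient = 1
x_1 = 0.9167, f(x_1) = 4.833333, coefficient = 2
x_2 = 1.3333, f(x_2) = 5.666667, coefficient = 2
x_3 = 1.7500, f(x_3) = 6.500000, coefficient = 2
x_4 = 2.1667, f(x_4) = 7.333333, coefficient = 2
x_5 = 2.5833, f(x_5) = 8.166667, coefficient = 2
x_6 = 3.0000, f(x_6) = 9.000000, coefficient = 1

I ≈ (0.416667/2) × 78.000000 = 16.250000
Exact value: 16.250000
Error: 0.000000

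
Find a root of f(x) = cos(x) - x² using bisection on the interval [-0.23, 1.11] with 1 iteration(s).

f(x) = cos(x) - x²
Initial interval: [-0.23, 1.11]

Iteration 1:
  c_1 = (-0.230000 + 1.110000)/2 = 0.440000
  f(c_1) = f(0.440000) = 0.711152
  f(a) × f(c) ≥ 0, new interval: [0.440000, 1.110000]

After 1 iteration(s), the approximation is c_1 = 0.440000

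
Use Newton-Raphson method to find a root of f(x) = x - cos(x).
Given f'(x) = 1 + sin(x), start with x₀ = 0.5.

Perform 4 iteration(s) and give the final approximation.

f(x) = x - cos(x)
f'(x) = 1 + sin(x)
x₀ = 0.5

Newton-Raphson formula: x_{n+1} = x_n - f(x_n)/f'(x_n)

Iteration 1:
  f(0.500000) = -0.377583
  f'(0.500000) = 1.479426
  x_1 = 0.500000 - (-0.377583)/1.479426 = 0.755222
Iteration 2:
  f(0.755222) = 0.027103
  f'(0.755222) = 1.685451
  x_2 = 0.755222 - 0.027103/1.685451 = 0.739142
Iteration 3:
  f(0.739142) = 0.000095
  f'(0.739142) = 1.673654
  x_3 = 0.739142 - 0.000095/1.673654 = 0.739085
Iteration 4:
  f(0.739085) = 0.000000
  f'(0.739085) = 1.673612
  x_4 = 0.739085 - 0.000000/1.673612 = 0.739085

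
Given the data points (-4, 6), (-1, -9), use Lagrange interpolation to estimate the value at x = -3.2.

Lagrange interpolation formula:
P(x) = Σ yᵢ × Lᵢ(x)
where Lᵢ(x) = Π_{j≠i} (x - xⱼ)/(xᵢ - xⱼ)

L_0(-3.2) = (-3.2 - (-1))/(-4 - (-1)) = 0.733333
L_1(-3.2) = (-3.2 - (-4))/(-1 - (-4)) = 0.266667

P(-3.2) = 6×L_0(-3.2) + (-9)×L_1(-3.2)
P(-3.2) = 2.000000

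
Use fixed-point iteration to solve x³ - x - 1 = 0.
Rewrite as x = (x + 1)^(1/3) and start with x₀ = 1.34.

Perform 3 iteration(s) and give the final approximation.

Equation: x³ - x - 1 = 0
Fixed-point form: x = (x + 1)^(1/3)
x₀ = 1.34

x_1 = g(1.340000) = 1.327614
x_2 = g(1.327614) = 1.325268
x_3 = g(1.325268) = 1.324822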